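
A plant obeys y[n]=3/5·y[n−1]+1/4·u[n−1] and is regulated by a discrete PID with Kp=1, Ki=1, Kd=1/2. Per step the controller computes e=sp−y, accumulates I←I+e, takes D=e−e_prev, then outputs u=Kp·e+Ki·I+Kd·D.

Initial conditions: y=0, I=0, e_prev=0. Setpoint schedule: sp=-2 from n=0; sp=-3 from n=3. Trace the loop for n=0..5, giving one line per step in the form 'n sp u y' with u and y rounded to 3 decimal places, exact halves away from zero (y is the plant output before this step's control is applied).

(exact arithmetic carried between steps; '≈' marks a value shown rounded to 6 d.p. or computed from one; I and e_prev carry over from the previous line; the table rounds u and y to 3 d.p., halves away from zero)
n=0: y=0, sp=-2, e=sp−y=-2; I=-2, D=e−e_prev=-2; u=1·(-2)+1·(-2)+1/2·(-2)=-5; next y=3/5·0+1/4·(-5)=-1.25
n=1: y=-1.25, sp=-2, e=sp−y=-0.75; I=-2.75, D=e−e_prev=1.25; u=1·(-0.75)+1·(-2.75)+1/2·1.25=-2.875; next y=3/5·(-1.25)+1/4·(-2.875)=-1.46875
n=2: y=-1.46875, sp=-2, e=sp−y=-0.53125; I=-3.28125, D=e−e_prev=0.21875; u=1·(-0.53125)+1·(-3.28125)+1/2·0.21875=-3.703125; next y=3/5·(-1.46875)+1/4·(-3.703125)≈-1.807031
n=3: y≈-1.807031, sp=-3, e=sp−y≈-1.192969; I≈-4.474219, D=e−e_prev≈-0.661719; u=1·(-1.192969)+1·(-4.474219)+1/2·(-0.661719)≈-5.998047; next y=3/5·(-1.807031)+1/4·(-5.998047)≈-2.583730
n=4: y≈-2.583730, sp=-3, e=sp−y≈-0.416270; I≈-4.890488, D=e−e_prev≈0.776699; u=1·(-0.416270)+1·(-4.890488)+1/2·0.776699≈-4.918408; next y=3/5·(-2.583730)+1/4·(-4.918408)≈-2.779840
n=5: y≈-2.779840, sp=-3, e=sp−y≈-0.220160; I≈-5.110648, D=e−e_prev≈0.196110; u=1·(-0.220160)+1·(-5.110648)+1/2·0.196110≈-5.232753; next y=3/5·(-2.779840)+1/4·(-5.232753)≈-2.976092

0 -2 -5.000 0.000
1 -2 -2.875 -1.250
2 -2 -3.703 -1.469
3 -3 -5.998 -1.807
4 -3 -4.918 -2.584
5 -3 -5.233 -2.780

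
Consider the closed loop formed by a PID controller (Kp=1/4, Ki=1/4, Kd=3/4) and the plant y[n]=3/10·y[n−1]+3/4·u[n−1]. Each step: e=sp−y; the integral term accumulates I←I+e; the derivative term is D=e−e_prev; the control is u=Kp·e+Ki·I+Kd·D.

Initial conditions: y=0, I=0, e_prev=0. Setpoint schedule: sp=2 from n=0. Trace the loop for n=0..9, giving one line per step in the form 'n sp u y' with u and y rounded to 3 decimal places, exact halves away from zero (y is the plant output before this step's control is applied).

0 2 2.500 0.000
1 2 -0.844 1.875
2 2 3.025 -0.070
3 2 -0.814 2.248
4 2 3.593 0.064
5 2 -0.873 2.714
6 2 4.129 0.159
7 2 -1.059 3.144
8 2 4.638 0.149
9 2 -1.363 3.523

(exact arithmetic carried between steps; '≈' marks a value shown rounded to 6 d.p. or computed from one; I and e_prev carry over from the previous line; the table rounds u and y to 3 d.p., halves away from zero)
n=0: y=0, sp=2, e=sp−y=2; I=2, D=e−e_prev=2; u=1/4·2+1/4·2+3/4·2=2.5; next y=3/10·0+3/4·2.5=1.875
n=1: y=1.875, sp=2, e=sp−y=0.125; I=2.125, D=e−e_prev=-1.875; u=1/4·0.125+1/4·2.125+3/4·(-1.875)=-0.84375; next y=3/10·1.875+3/4·(-0.84375)≈-0.070313
n=2: y≈-0.070313, sp=2, e=sp−y≈2.070313; I≈4.195313, D=e−e_prev≈1.945313; u=1/4·2.070313+1/4·4.195313+3/4·1.945313≈3.025391; next y=3/10·(-0.070313)+3/4·3.025391≈2.247949
n=3: y≈2.247949, sp=2, e=sp−y≈-0.247949; I≈3.947363, D=e−e_prev≈-2.318262; u=1/4·(-0.247949)+1/4·3.947363+3/4·(-2.318262)≈-0.813843; next y=3/10·2.247949+3/4·(-0.813843)≈0.064003
n=4: y≈0.064003, sp=2, e=sp−y≈1.935997; I≈5.883361, D=e−e_prev≈2.183947; u=1/4·1.935997+1/4·5.883361+3/4·2.183947≈3.592799; next y=3/10·0.064003+3/4·3.592799≈2.713800
n=5: y≈2.713800, sp=2, e=sp−y≈-0.713800; I≈5.169560, D=e−e_prev≈-2.649798; u=1/4·(-0.713800)+1/4·5.169560+3/4·(-2.649798)≈-0.873408; next y=3/10·2.713800+3/4·(-0.873408)≈0.159084
n=6: y≈0.159084, sp=2, e=sp−y≈1.840916; I≈7.010476, D=e−e_prev≈2.554716; u=1/4·1.840916+1/4·7.010476+3/4·2.554716≈4.128885; next y=3/10·0.159084+3/4·4.128885≈3.144389
n=7: y≈3.144389, sp=2, e=sp−y≈-1.144389; I≈5.866087, D=e−e_prev≈-2.985305; u=1/4·(-1.144389)+1/4·5.866087+3/4·(-2.985305)≈-1.058555; next y=3/10·3.144389+3/4·(-1.058555)≈0.149401
n=8: y≈0.149401, sp=2, e=sp−y≈1.850599; I≈7.716686, D=e−e_prev≈2.994988; u=1/4·1.850599+1/4·7.716686+3/4·2.994988≈4.638063; next y=3/10·0.149401+3/4·4.638063≈3.523367
n=9: y≈3.523367, sp=2, e=sp−y≈-1.523367; I≈6.193319, D=e−e_prev≈-3.373966; u=1/4·(-1.523367)+1/4·6.193319+3/4·(-3.373966)≈-1.362987; next y=3/10·3.523367+3/4·(-1.362987)≈0.034770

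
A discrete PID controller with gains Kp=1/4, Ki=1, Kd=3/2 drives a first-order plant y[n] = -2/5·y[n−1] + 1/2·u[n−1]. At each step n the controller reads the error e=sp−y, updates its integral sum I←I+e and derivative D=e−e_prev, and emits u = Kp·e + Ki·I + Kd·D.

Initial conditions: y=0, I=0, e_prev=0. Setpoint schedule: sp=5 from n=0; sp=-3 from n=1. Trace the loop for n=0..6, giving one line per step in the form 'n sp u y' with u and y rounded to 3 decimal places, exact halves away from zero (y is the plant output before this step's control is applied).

(exact arithmetic carried between steps; '≈' marks a value shown rounded to 6 d.p. or computed from one; I and e_prev carry over from the previous line; the table rounds u and y to 3 d.p., halves away from zero)
n=0: y=0, sp=5, e=sp−y=5; I=5, D=e−e_prev=5; u=1/4·5+1·5+3/2·5=13.75; next y=-2/5·0+1/2·13.75=6.875
n=1: y=6.875, sp=-3, e=sp−y=-9.875; I=-4.875, D=e−e_prev=-14.875; u=1/4·(-9.875)+1·(-4.875)+3/2·(-14.875)=-29.65625; next y=-2/5·6.875+1/2·(-29.65625)=-17.578125
n=2: y=-17.578125, sp=-3, e=sp−y=14.578125; I=9.703125, D=e−e_prev=24.453125; u=1/4·14.578125+1·9.703125+3/2·24.453125≈50.027344; next y=-2/5·(-17.578125)+1/2·50.027344≈32.044922
n=3: y≈32.044922, sp=-3, e=sp−y≈-35.044922; I≈-25.341797, D=e−e_prev≈-49.623047; u=1/4·(-35.044922)+1·(-25.341797)+3/2·(-49.623047)≈-108.537598; next y=-2/5·32.044922+1/2·(-108.537598)≈-67.086768
n=4: y≈-67.086768, sp=-3, e=sp−y≈64.086768; I≈38.744971, D=e−e_prev≈99.131689; u=1/4·64.086768+1·38.744971+3/2·99.131689≈203.464197; next y=-2/5·(-67.086768)+1/2·203.464197≈128.566805
n=5: y≈128.566805, sp=-3, e=sp−y≈-131.566805; I≈-92.821835, D=e−e_prev≈-195.653573; u=1/4·(-131.566805)+1·(-92.821835)+3/2·(-195.653573)≈-419.193896; next y=-2/5·128.566805+1/2·(-419.193896)≈-261.023670
n=6: y≈-261.023670, sp=-3, e=sp−y≈258.023670; I≈165.201835, D=e−e_prev≈389.590475; u=1/4·258.023670+1·165.201835+3/2·389.590475≈814.093466; next y=-2/5·(-261.023670)+1/2·814.093466≈511.456201

0 5 13.750 0.000
1 -3 -29.656 6.875
2 -3 50.027 -17.578
3 -3 -108.538 32.045
4 -3 203.464 -67.087
5 -3 -419.194 128.567
6 -3 814.093 -261.024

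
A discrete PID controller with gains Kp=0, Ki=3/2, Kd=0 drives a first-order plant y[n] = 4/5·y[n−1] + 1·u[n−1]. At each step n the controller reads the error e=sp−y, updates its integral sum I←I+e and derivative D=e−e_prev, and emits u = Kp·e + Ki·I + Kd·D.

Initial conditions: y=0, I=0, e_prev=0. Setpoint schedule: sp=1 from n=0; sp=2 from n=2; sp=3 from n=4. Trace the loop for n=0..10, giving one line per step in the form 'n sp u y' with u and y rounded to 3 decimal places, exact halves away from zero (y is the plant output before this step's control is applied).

0 1 1.500 0.000
1 1 0.750 1.500
2 2 0.825 1.950
3 2 0.248 2.385
4 3 1.514 2.156
5 3 1.156 3.239
6 3 0.035 3.747
7 3 -0.014 3.033
8 3 0.867 2.412
9 3 1.172 2.797
10 3 0.558 3.409

(exact arithmetic carried between steps; '≈' marks a value shown rounded to 6 d.p. or computed from one; I and e_prev carry over from the previous line; the table rounds u and y to 3 d.p., halves away from zero)
n=0: y=0, sp=1, e=sp−y=1; I=1, D=e−e_prev=1; u=0·1+3/2·1+0·1=1.5; next y=4/5·0+1·1.5=1.5
n=1: y=1.5, sp=1, e=sp−y=-0.5; I=0.5, D=e−e_prev=-1.5; u=0·(-0.5)+3/2·0.5+0·(-1.5)=0.75; next y=4/5·1.5+1·0.75=1.95
n=2: y=1.95, sp=2, e=sp−y=0.05; I=0.55, D=e−e_prev=0.55; u=0·0.05+3/2·0.55+0·0.55=0.825; next y=4/5·1.95+1·0.825=2.385
n=3: y=2.385, sp=2, e=sp−y=-0.385; I=0.165, D=e−e_prev=-0.435; u=0·(-0.385)+3/2·0.165+0·(-0.435)=0.2475; next y=4/5·2.385+1·0.2475=2.1555
n=4: y=2.1555, sp=3, e=sp−y=0.8445; I=1.0095, D=e−e_prev=1.2295; u=0·0.8445+3/2·1.0095+0·1.2295=1.51425; next y=4/5·2.1555+1·1.51425=3.23865
n=5: y=3.23865, sp=3, e=sp−y=-0.23865; I=0.77085, D=e−e_prev=-1.08315; u=0·(-0.23865)+3/2·0.77085+0·(-1.08315)=1.156275; next y=4/5·3.23865+1·1.156275=3.747195
n=6: y=3.747195, sp=3, e=sp−y=-0.747195; I=0.023655, D=e−e_prev=-0.508545; u=0·(-0.747195)+3/2·0.023655+0·(-0.508545)≈0.035483; next y=4/5·3.747195+1·0.035483≈3.033239
n=7: y≈3.033239, sp=3, e=sp−y≈-0.033239; I≈-0.009584, D=e−e_prev≈0.713957; u=0·(-0.033239)+3/2·(-0.009584)+0·0.713957≈-0.014375; next y=4/5·3.033239+1·(-0.014375)≈2.412216
n=8: y≈2.412216, sp=3, e=sp−y≈0.587784; I≈0.578201, D=e−e_prev≈0.621023; u=0·0.587784+3/2·0.578201+0·0.621023≈0.867301; next y=4/5·2.412216+1·0.867301≈2.797074
n=9: y≈2.797074, sp=3, e=sp−y≈0.202926; I≈0.781127, D=e−e_prev≈-0.384858; u=0·0.202926+3/2·0.781127+0·(-0.384858)≈1.171691; next y=4/5·2.797074+1·1.171691≈3.409350
n=10: y≈3.409350, sp=3, e=sp−y≈-0.409350; I≈0.371777, D=e−e_prev≈-0.612276; u=0·(-0.409350)+3/2·0.371777+0·(-0.612276)≈0.557666; next y=4/5·3.409350+1·0.557666≈3.285146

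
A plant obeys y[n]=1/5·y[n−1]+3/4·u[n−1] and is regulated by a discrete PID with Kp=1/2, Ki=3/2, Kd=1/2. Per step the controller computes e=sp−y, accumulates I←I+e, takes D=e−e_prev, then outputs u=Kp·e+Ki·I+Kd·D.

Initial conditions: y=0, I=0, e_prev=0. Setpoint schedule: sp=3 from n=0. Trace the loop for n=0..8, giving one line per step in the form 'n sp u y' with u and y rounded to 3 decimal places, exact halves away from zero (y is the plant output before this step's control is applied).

0 3 7.500 0.000
1 3 -3.563 5.625
2 3 13.242 -1.547
3 3 -11.446 9.622
4 3 24.911 -6.660
5 3 -28.769 17.351
6 3 50.354 -18.106
7 3 -66.342 34.144
8 3 105.746 -42.927

(exact arithmetic carried between steps; '≈' marks a value shown rounded to 6 d.p. or computed from one; I and e_prev carry over from the previous line; the table rounds u and y to 3 d.p., halves away from zero)
n=0: y=0, sp=3, e=sp−y=3; I=3, D=e−e_prev=3; u=1/2·3+3/2·3+1/2·3=7.5; next y=1/5·0+3/4·7.5=5.625
n=1: y=5.625, sp=3, e=sp−y=-2.625; I=0.375, D=e−e_prev=-5.625; u=1/2·(-2.625)+3/2·0.375+1/2·(-5.625)=-3.5625; next y=1/5·5.625+3/4·(-3.5625)=-1.546875
n=2: y=-1.546875, sp=3, e=sp−y=4.546875; I=4.921875, D=e−e_prev=7.171875; u=1/2·4.546875+3/2·4.921875+1/2·7.171875≈13.242188; next y=1/5·(-1.546875)+3/4·13.242188≈9.622266
n=3: y≈9.622266, sp=3, e=sp−y≈-6.622266; I≈-1.700391, D=e−e_prev≈-11.169141; u=1/2·(-6.622266)+3/2·(-1.700391)+1/2·(-11.169141)≈-11.446289; next y=1/5·9.622266+3/4·(-11.446289)≈-6.660264
n=4: y≈-6.660264, sp=3, e=sp−y≈9.660264; I≈7.959873, D=e−e_prev≈16.282529; u=1/2·9.660264+3/2·7.959873+1/2·16.282529≈24.911206; next y=1/5·(-6.660264)+3/4·24.911206≈17.351352
n=5: y≈17.351352, sp=3, e=sp−y≈-14.351352; I≈-6.391479, D=e−e_prev≈-24.011615; u=1/2·(-14.351352)+3/2·(-6.391479)+1/2·(-24.011615)≈-28.768702; next y=1/5·17.351352+3/4·(-28.768702)≈-18.106256
n=6: y≈-18.106256, sp=3, e=sp−y≈21.106256; I≈14.714777, D=e−e_prev≈35.457608; u=1/2·21.106256+3/2·14.714777+1/2·35.457608≈50.354098; next y=1/5·(-18.106256)+3/4·50.354098≈34.144322
n=7: y≈34.144322, sp=3, e=sp−y≈-31.144322; I≈-16.429545, D=e−e_prev≈-52.250578; u=1/2·(-31.144322)+3/2·(-16.429545)+1/2·(-52.250578)≈-66.341767; next y=1/5·34.144322+3/4·(-66.341767)≈-42.927461
n=8: y≈-42.927461, sp=3, e=sp−y≈45.927461; I≈29.497916, D=e−e_prev≈77.071783; u=1/2·45.927461+3/2·29.497916+1/2·77.071783≈105.746497; next y=1/5·(-42.927461)+3/4·105.746497≈70.724380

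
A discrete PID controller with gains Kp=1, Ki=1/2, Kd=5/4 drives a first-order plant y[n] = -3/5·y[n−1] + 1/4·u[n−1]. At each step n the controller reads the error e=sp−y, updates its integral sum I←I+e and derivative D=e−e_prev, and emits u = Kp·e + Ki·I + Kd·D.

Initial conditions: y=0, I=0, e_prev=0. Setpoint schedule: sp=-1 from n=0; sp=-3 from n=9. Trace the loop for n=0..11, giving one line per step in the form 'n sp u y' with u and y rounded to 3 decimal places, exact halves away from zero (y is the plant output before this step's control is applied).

0 -1 -2.750 0.000
1 -1 -0.109 -0.688
2 -1 -4.075 0.385
3 -1 1.070 -1.250
4 -1 -7.084 1.017
5 -1 4.088 -2.381
6 -1 -12.758 2.451
7 -1 11.111 -4.660
8 -1 -24.089 5.574
9 -3 21.001 -9.366
10 -3 -47.642 10.870
11 -3 51.301 -18.432

(exact arithmetic carried between steps; '≈' marks a value shown rounded to 6 d.p. or computed from one; I and e_prev carry over from the previous line; the table rounds u and y to 3 d.p., halves away from zero)
n=0: y=0, sp=-1, e=sp−y=-1; I=-1, D=e−e_prev=-1; u=1·(-1)+1/2·(-1)+5/4·(-1)=-2.75; next y=-3/5·0+1/4·(-2.75)=-0.6875
n=1: y=-0.6875, sp=-1, e=sp−y=-0.3125; I=-1.3125, D=e−e_prev=0.6875; u=1·(-0.3125)+1/2·(-1.3125)+5/4·0.6875=-0.109375; next y=-3/5·(-0.6875)+1/4·(-0.109375)≈0.385156
n=2: y≈0.385156, sp=-1, e=sp−y≈-1.385156; I≈-2.697656, D=e−e_prev≈-1.072656; u=1·(-1.385156)+1/2·(-2.697656)+5/4·(-1.072656)≈-4.074805; next y=-3/5·0.385156+1/4·(-4.074805)≈-1.249795
n=3: y≈-1.249795, sp=-1, e=sp−y≈0.249795; I≈-2.447861, D=e−e_prev≈1.634951; u=1·0.249795+1/2·(-2.447861)+5/4·1.634951≈1.069553; next y=-3/5·(-1.249795)+1/4·1.069553≈1.017265
n=4: y≈1.017265, sp=-1, e=sp−y≈-2.017265; I≈-4.465127, D=e−e_prev≈-2.267060; u=1·(-2.017265)+1/2·(-4.465127)+5/4·(-2.267060)≈-7.083654; next y=-3/5·1.017265+1/4·(-7.083654)≈-2.381273
n=5: y≈-2.381273, sp=-1, e=sp−y≈1.381273; I≈-3.083854, D=e−e_prev≈3.398538; u=1·1.381273+1/2·(-3.083854)+5/4·3.398538≈4.087518; next y=-3/5·(-2.381273)+1/4·4.087518≈2.450643
n=6: y≈2.450643, sp=-1, e=sp−y≈-3.450643; I≈-6.534497, D=e−e_prev≈-4.831916; u=1·(-3.450643)+1/2·(-6.534497)+5/4·(-4.831916)≈-12.757786; next y=-3/5·2.450643+1/4·(-12.757786)≈-4.659832
n=7: y≈-4.659832, sp=-1, e=sp−y≈3.659832; I≈-2.874665, D=e−e_prev≈7.110475; u=1·3.659832+1/2·(-2.874665)+5/4·7.110475≈11.110594; next y=-3/5·(-4.659832)+1/4·11.110594≈5.573548
n=8: y≈5.573548, sp=-1, e=sp−y≈-6.573548; I≈-9.448213, D=e−e_prev≈-10.233380; u=1·(-6.573548)+1/2·(-9.448213)+5/4·(-10.233380)≈-24.089380; next y=-3/5·5.573548+1/4·(-24.089380)≈-9.366474
n=9: y≈-9.366474, sp=-3, e=sp−y≈6.366474; I≈-3.081739, D=e−e_prev≈12.940022; u=1·6.366474+1/2·(-3.081739)+5/4·12.940022≈21.000631; next y=-3/5·(-9.366474)+1/4·21.000631≈10.870042
n=10: y≈10.870042, sp=-3, e=sp−y≈-13.870042; I≈-16.951781, D=e−e_prev≈-20.236516; u=1·(-13.870042)+1/2·(-16.951781)+5/4·(-20.236516)≈-47.641577; next y=-3/5·10.870042+1/4·(-47.641577)≈-18.432420
n=11: y≈-18.432420, sp=-3, e=sp−y≈15.432420; I≈-1.519361, D=e−e_prev≈29.302462; u=1·15.432420+1/2·(-1.519361)+5/4·29.302462≈51.300816; next y=-3/5·(-18.432420)+1/4·51.300816≈23.884656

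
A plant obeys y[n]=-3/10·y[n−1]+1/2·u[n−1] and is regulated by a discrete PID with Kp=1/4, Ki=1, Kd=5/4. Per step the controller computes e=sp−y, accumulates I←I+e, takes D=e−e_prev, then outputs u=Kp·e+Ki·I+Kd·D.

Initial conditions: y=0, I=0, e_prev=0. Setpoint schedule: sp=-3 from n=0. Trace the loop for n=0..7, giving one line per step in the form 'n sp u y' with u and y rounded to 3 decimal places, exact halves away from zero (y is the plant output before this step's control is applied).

0 -3 -7.500 0.000
1 -3 2.625 -3.750
2 -3 -16.781 2.438
3 -3 14.414 -9.122
4 -3 -41.577 9.944
5 -3 53.599 -23.772
6 -3 -112.030 33.931
7 -3 173.481 -66.194

(exact arithmetic carried between steps; '≈' marks a value shown rounded to 6 d.p. or computed from one; I and e_prev carry over from the previous line; the table rounds u and y to 3 d.p., halves away from zero)
n=0: y=0, sp=-3, e=sp−y=-3; I=-3, D=e−e_prev=-3; u=1/4·(-3)+1·(-3)+5/4·(-3)=-7.5; next y=-3/10·0+1/2·(-7.5)=-3.75
n=1: y=-3.75, sp=-3, e=sp−y=0.75; I=-2.25, D=e−e_prev=3.75; u=1/4·0.75+1·(-2.25)+5/4·3.75=2.625; next y=-3/10·(-3.75)+1/2·2.625=2.4375
n=2: y=2.4375, sp=-3, e=sp−y=-5.4375; I=-7.6875, D=e−e_prev=-6.1875; u=1/4·(-5.4375)+1·(-7.6875)+5/4·(-6.1875)=-16.78125; next y=-3/10·2.4375+1/2·(-16.78125)=-9.121875
n=3: y=-9.121875, sp=-3, e=sp−y=6.121875; I=-1.565625, D=e−e_prev=11.559375; u=1/4·6.121875+1·(-1.565625)+5/4·11.559375≈14.414063; next y=-3/10·(-9.121875)+1/2·14.414063≈9.943594
n=4: y≈9.943594, sp=-3, e=sp−y≈-12.943594; I≈-14.509219, D=e−e_prev≈-19.065469; u=1/4·(-12.943594)+1·(-14.509219)+5/4·(-19.065469)≈-41.576953; next y=-3/10·9.943594+1/2·(-41.576953)≈-23.771555
n=5: y≈-23.771555, sp=-3, e=sp−y≈20.771555; I≈6.262336, D=e−e_prev≈33.715148; u=1/4·20.771555+1·6.262336+5/4·33.715148≈53.599160; next y=-3/10·(-23.771555)+1/2·53.599160≈33.931046
n=6: y≈33.931046, sp=-3, e=sp−y≈-36.931046; I≈-30.668711, D=e−e_prev≈-57.702601; u=1/4·(-36.931046)+1·(-30.668711)+5/4·(-57.702601)≈-112.029724; next y=-3/10·33.931046+1/2·(-112.029724)≈-66.194176
n=7: y≈-66.194176, sp=-3, e=sp−y≈63.194176; I≈32.525465, D=e−e_prev≈100.125222; u=1/4·63.194176+1·32.525465+5/4·100.125222≈173.480537; next y=-3/10·(-66.194176)+1/2·173.480537≈106.598521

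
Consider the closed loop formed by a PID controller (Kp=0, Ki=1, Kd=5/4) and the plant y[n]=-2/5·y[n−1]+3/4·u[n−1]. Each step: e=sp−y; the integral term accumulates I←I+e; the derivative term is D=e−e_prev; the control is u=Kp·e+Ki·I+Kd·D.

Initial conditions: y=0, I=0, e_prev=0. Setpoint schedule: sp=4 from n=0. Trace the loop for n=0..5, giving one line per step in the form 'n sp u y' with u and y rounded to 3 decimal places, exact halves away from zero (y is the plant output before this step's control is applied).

(exact arithmetic carried between steps; '≈' marks a value shown rounded to 6 d.p. or computed from one; I and e_prev carry over from the previous line; the table rounds u and y to 3 d.p., halves away from zero)
n=0: y=0, sp=4, e=sp−y=4; I=4, D=e−e_prev=4; u=0·4+1·4+5/4·4=9; next y=-2/5·0+3/4·9=6.75
n=1: y=6.75, sp=4, e=sp−y=-2.75; I=1.25, D=e−e_prev=-6.75; u=0·(-2.75)+1·1.25+5/4·(-6.75)=-7.1875; next y=-2/5·6.75+3/4·(-7.1875)=-8.090625
n=2: y=-8.090625, sp=4, e=sp−y=12.090625; I=13.340625, D=e−e_prev=14.840625; u=0·12.090625+1·13.340625+5/4·14.840625≈31.891406; next y=-2/5·(-8.090625)+3/4·31.891406≈27.154805
n=3: y≈27.154805, sp=4, e=sp−y≈-23.154805; I≈-9.814180, D=e−e_prev≈-35.245430; u=0·(-23.154805)+1·(-9.814180)+5/4·(-35.245430)≈-53.870967; next y=-2/5·27.154805+3/4·(-53.870967)≈-51.265147
n=4: y≈-51.265147, sp=4, e=sp−y≈55.265147; I≈45.450967, D=e−e_prev≈78.419952; u=0·55.265147+1·45.450967+5/4·78.419952≈143.475907; next y=-2/5·(-51.265147)+3/4·143.475907≈128.112989
n=5: y≈128.112989, sp=4, e=sp−y≈-124.112989; I≈-78.662022, D=e−e_prev≈-179.378136; u=0·(-124.112989)+1·(-78.662022)+5/4·(-179.378136)≈-302.884692; next y=-2/5·128.112989+3/4·(-302.884692)≈-278.408714

0 4 9.000 0.000
1 4 -7.188 6.750
2 4 31.891 -8.091
3 4 -53.871 27.155
4 4 143.476 -51.265
5 4 -302.885 128.113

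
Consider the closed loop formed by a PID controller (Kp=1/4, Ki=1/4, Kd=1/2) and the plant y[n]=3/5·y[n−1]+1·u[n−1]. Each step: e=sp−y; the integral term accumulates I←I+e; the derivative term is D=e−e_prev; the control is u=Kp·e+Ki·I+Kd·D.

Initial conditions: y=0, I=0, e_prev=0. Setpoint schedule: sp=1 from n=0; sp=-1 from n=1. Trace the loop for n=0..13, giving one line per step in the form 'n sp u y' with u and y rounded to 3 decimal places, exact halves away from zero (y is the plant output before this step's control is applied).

(exact arithmetic carried between steps; '≈' marks a value shown rounded to 6 d.p. or computed from one; I and e_prev carry over from the previous line; the table rounds u and y to 3 d.p., halves away from zero)
n=0: y=0, sp=1, e=sp−y=1; I=1, D=e−e_prev=1; u=1/4·1+1/4·1+1/2·1=1; next y=3/5·0+1·1=1
n=1: y=1, sp=-1, e=sp−y=-2; I=-1, D=e−e_prev=-3; u=1/4·(-2)+1/4·(-1)+1/2·(-3)=-2.25; next y=3/5·1+1·(-2.25)=-1.65
n=2: y=-1.65, sp=-1, e=sp−y=0.65; I=-0.35, D=e−e_prev=2.65; u=1/4·0.65+1/4·(-0.35)+1/2·2.65=1.4; next y=3/5·(-1.65)+1·1.4=0.41
n=3: y=0.41, sp=-1, e=sp−y=-1.41; I=-1.76, D=e−e_prev=-2.06; u=1/4·(-1.41)+1/4·(-1.76)+1/2·(-2.06)=-1.8225; next y=3/5·0.41+1·(-1.8225)=-1.5765
n=4: y=-1.5765, sp=-1, e=sp−y=0.5765; I=-1.1835, D=e−e_prev=1.9865; u=1/4·0.5765+1/4·(-1.1835)+1/2·1.9865=0.8415; next y=3/5·(-1.5765)+1·0.8415=-0.1044
n=5: y=-0.1044, sp=-1, e=sp−y=-0.8956; I=-2.0791, D=e−e_prev=-1.4721; u=1/4·(-0.8956)+1/4·(-2.0791)+1/2·(-1.4721)=-1.479725; next y=3/5·(-0.1044)+1·(-1.479725)=-1.542365
n=6: y=-1.542365, sp=-1, e=sp−y=0.542365; I=-1.536735, D=e−e_prev=1.437965; u=1/4·0.542365+1/4·(-1.536735)+1/2·1.437965=0.47039; next y=3/5·(-1.542365)+1·0.47039=-0.455029
n=7: y=-0.455029, sp=-1, e=sp−y=-0.544971; I=-2.081706, D=e−e_prev=-1.087336; u=1/4·(-0.544971)+1/4·(-2.081706)+1/2·(-1.087336)≈-1.200337; next y=3/5·(-0.455029)+1·(-1.200337)≈-1.473355
n=8: y≈-1.473355, sp=-1, e=sp−y≈0.473355; I≈-1.608351, D=e−e_prev≈1.018326; u=1/4·0.473355+1/4·(-1.608351)+1/2·1.018326≈0.225414; next y=3/5·(-1.473355)+1·0.225414≈-0.658599
n=9: y≈-0.658599, sp=-1, e=sp−y≈-0.341401; I≈-1.949752, D=e−e_prev≈-0.814756; u=1/4·(-0.341401)+1/4·(-1.949752)+1/2·(-0.814756)≈-0.980166; next y=3/5·(-0.658599)+1·(-0.980166)≈-1.375326
n=10: y≈-1.375326, sp=-1, e=sp−y≈0.375326; I≈-1.574427, D=e−e_prev≈0.716726; u=1/4·0.375326+1/4·(-1.574427)+1/2·0.716726≈0.058588; next y=3/5·(-1.375326)+1·0.058588≈-0.766607
n=11: y≈-0.766607, sp=-1, e=sp−y≈-0.233393; I≈-1.807819, D=e−e_prev≈-0.608718; u=1/4·(-0.233393)+1/4·(-1.807819)+1/2·(-0.608718)≈-0.814662; next y=3/5·(-0.766607)+1·(-0.814662)≈-1.274626
n=12: y≈-1.274626, sp=-1, e=sp−y≈0.274626; I≈-1.533193, D=e−e_prev≈0.508019; u=1/4·0.274626+1/4·(-1.533193)+1/2·0.508019≈-0.060632; next y=3/5·(-1.274626)+1·(-0.060632)≈-0.825408
n=13: y≈-0.825408, sp=-1, e=sp−y≈-0.174592; I≈-1.707785, D=e−e_prev≈-0.449219; u=1/4·(-0.174592)+1/4·(-1.707785)+1/2·(-0.449219)≈-0.695203; next y=3/5·(-0.825408)+1·(-0.695203)≈-1.190448

0 1 1.000 0.000
1 -1 -2.250 1.000
2 -1 1.400 -1.650
3 -1 -1.823 0.410
4 -1 0.842 -1.577
5 -1 -1.480 -0.104
6 -1 0.470 -1.542
7 -1 -1.200 -0.455
8 -1 0.225 -1.473
9 -1 -0.980 -0.659
10 -1 0.059 -1.375
11 -1 -0.815 -0.767
12 -1 -0.061 -1.275
13 -1 -0.695 -0.825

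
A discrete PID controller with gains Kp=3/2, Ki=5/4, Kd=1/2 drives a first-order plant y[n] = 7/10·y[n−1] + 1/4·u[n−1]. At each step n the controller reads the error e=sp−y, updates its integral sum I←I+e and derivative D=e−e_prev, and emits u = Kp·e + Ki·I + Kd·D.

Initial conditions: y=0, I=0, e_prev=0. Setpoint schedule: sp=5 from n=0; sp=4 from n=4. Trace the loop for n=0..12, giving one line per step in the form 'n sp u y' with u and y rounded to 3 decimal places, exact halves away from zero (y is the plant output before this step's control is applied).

0 5 16.250 0.000
1 5 6.797 4.063
2 5 8.438 4.543
3 5 6.823 5.290
4 4 3.198 5.409
5 4 4.672 4.586
6 4 4.203 4.378
7 4 4.480 4.115
8 4 4.577 4.001
9 4 4.701 3.945
10 4 4.769 3.937
11 4 4.807 3.948
12 4 4.821 3.965

(exact arithmetic carried between steps; '≈' marks a value shown rounded to 6 d.p. or computed from one; I and e_prev carry over from the previous line; the table rounds u and y to 3 d.p., halves away from zero)
n=0: y=0, sp=5, e=sp−y=5; I=5, D=e−e_prev=5; u=3/2·5+5/4·5+1/2·5=16.25; next y=7/10·0+1/4·16.25=4.0625
n=1: y=4.0625, sp=5, e=sp−y=0.9375; I=5.9375, D=e−e_prev=-4.0625; u=3/2·0.9375+5/4·5.9375+1/2·(-4.0625)=6.796875; next y=7/10·4.0625+1/4·6.796875≈4.542969
n=2: y≈4.542969, sp=5, e=sp−y≈0.457031; I≈6.394531, D=e−e_prev≈-0.480469; u=3/2·0.457031+5/4·6.394531+1/2·(-0.480469)≈8.438477; next y=7/10·4.542969+1/4·8.438477≈5.289697
n=3: y≈5.289697, sp=5, e=sp−y≈-0.289697; I≈6.104834, D=e−e_prev≈-0.746729; u=3/2·(-0.289697)+5/4·6.104834+1/2·(-0.746729)≈6.823132; next y=7/10·5.289697+1/4·6.823132≈5.408571
n=4: y≈5.408571, sp=4, e=sp−y≈-1.408571; I≈4.696263, D=e−e_prev≈-1.118874; u=3/2·(-1.408571)+5/4·4.696263+1/2·(-1.118874)≈3.198035; next y=7/10·5.408571+1/4·3.198035≈4.585509
n=5: y≈4.585509, sp=4, e=sp−y≈-0.585509; I≈4.110754, D=e−e_prev≈0.823063; u=3/2·(-0.585509)+5/4·4.110754+1/2·0.823063≈4.671711; next y=7/10·4.585509+1/4·4.671711≈4.377784
n=6: y≈4.377784, sp=4, e=sp−y≈-0.377784; I≈3.732970, D=e−e_prev≈0.207725; u=3/2·(-0.377784)+5/4·3.732970+1/2·0.207725≈4.203400; next y=7/10·4.377784+1/4·4.203400≈4.115299
n=7: y≈4.115299, sp=4, e=sp−y≈-0.115299; I≈3.617672, D=e−e_prev≈0.262485; u=3/2·(-0.115299)+5/4·3.617672+1/2·0.262485≈4.480385; next y=7/10·4.115299+1/4·4.480385≈4.000805
n=8: y≈4.000805, sp=4, e=sp−y≈-0.000805; I≈3.616867, D=e−e_prev≈0.114493; u=3/2·(-0.000805)+5/4·3.616867+1/2·0.114493≈4.577122; next y=7/10·4.000805+1/4·4.577122≈3.944844
n=9: y≈3.944844, sp=4, e=sp−y≈0.055156; I≈3.672023, D=e−e_prev≈0.055961; u=3/2·0.055156+5/4·3.672023+1/2·0.055961≈4.700742; next y=7/10·3.944844+1/4·4.700742≈3.936577
n=10: y≈3.936577, sp=4, e=sp−y≈0.063423; I≈3.735446, D=e−e_prev≈0.008268; u=3/2·0.063423+5/4·3.735446+1/2·0.008268≈4.768577; next y=7/10·3.936577+1/4·4.768577≈3.947748
n=11: y≈3.947748, sp=4, e=sp−y≈0.052252; I≈3.787698, D=e−e_prev≈-0.011171; u=3/2·0.052252+5/4·3.787698+1/2·(-0.011171)≈4.807416; next y=7/10·3.947748+1/4·4.807416≈3.965277
n=12: y≈3.965277, sp=4, e=sp−y≈0.034723; I≈3.822421, D=e−e_prev≈-0.017530; u=3/2·0.034723+5/4·3.822421+1/2·(-0.017530)≈4.821345; next y=7/10·3.965277+1/4·4.821345≈3.981030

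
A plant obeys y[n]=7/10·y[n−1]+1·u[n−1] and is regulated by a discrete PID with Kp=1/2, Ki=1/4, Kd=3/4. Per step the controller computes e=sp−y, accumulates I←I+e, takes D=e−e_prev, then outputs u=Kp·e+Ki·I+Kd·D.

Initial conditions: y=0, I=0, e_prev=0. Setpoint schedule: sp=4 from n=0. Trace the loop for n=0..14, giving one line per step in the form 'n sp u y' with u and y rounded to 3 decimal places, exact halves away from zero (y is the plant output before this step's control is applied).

0 4 6.000 0.000
1 4 -5.000 6.000
2 4 9.200 -0.800
3 4 -8.860 8.640
4 4 14.238 -2.812
5 4 -15.270 12.270
6 4 22.400 -6.682
7 4 -25.750 17.723
8 4 35.723 -13.344
9 4 -42.831 26.383
10 4 57.487 -24.363
11 4 -70.675 40.433
12 4 93.020 -42.372
13 4 -116.088 63.360
14 4 151.015 -71.736

(exact arithmetic carried between steps; '≈' marks a value shown rounded to 6 d.p. or computed from one; I and e_prev carry over from the previous line; the table rounds u and y to 3 d.p., halves away from zero)
n=0: y=0, sp=4, e=sp−y=4; I=4, D=e−e_prev=4; u=1/2·4+1/4·4+3/4·4=6; next y=7/10·0+1·6=6
n=1: y=6, sp=4, e=sp−y=-2; I=2, D=e−e_prev=-6; u=1/2·(-2)+1/4·2+3/4·(-6)=-5; next y=7/10·6+1·(-5)=-0.8
n=2: y=-0.8, sp=4, e=sp−y=4.8; I=6.8, D=e−e_prev=6.8; u=1/2·4.8+1/4·6.8+3/4·6.8=9.2; next y=7/10·(-0.8)+1·9.2=8.64
n=3: y=8.64, sp=4, e=sp−y=-4.64; I=2.16, D=e−e_prev=-9.44; u=1/2·(-4.64)+1/4·2.16+3/4·(-9.44)=-8.86; next y=7/10·8.64+1·(-8.86)=-2.812
n=4: y=-2.812, sp=4, e=sp−y=6.812; I=8.972, D=e−e_prev=11.452; u=1/2·6.812+1/4·8.972+3/4·11.452=14.238; next y=7/10·(-2.812)+1·14.238=12.2696
n=5: y=12.2696, sp=4, e=sp−y=-8.2696; I=0.7024, D=e−e_prev=-15.0816; u=1/2·(-8.2696)+1/4·0.7024+3/4·(-15.0816)=-15.2704; next y=7/10·12.2696+1·(-15.2704)=-6.68168
n=6: y=-6.68168, sp=4, e=sp−y=10.68168; I=11.38408, D=e−e_prev=18.95128; u=1/2·10.68168+1/4·11.38408+3/4·18.95128=22.40032; next y=7/10·(-6.68168)+1·22.40032=17.723144
n=7: y=17.723144, sp=4, e=sp−y=-13.723144; I=-2.339064, D=e−e_prev=-24.404824; u=1/2·(-13.723144)+1/4·(-2.339064)+3/4·(-24.404824)=-25.749956; next y=7/10·17.723144+1·(-25.749956)≈-13.343755
n=8: y≈-13.343755, sp=4, e=sp−y≈17.343755; I≈15.004691, D=e−e_prev≈31.066899; u=1/2·17.343755+1/4·15.004691+3/4·31.066899≈35.723225; next y=7/10·(-13.343755)+1·35.723225≈26.382596
n=9: y≈26.382596, sp=4, e=sp−y≈-22.382596; I≈-7.377905, D=e−e_prev≈-39.726351; u=1/2·(-22.382596)+1/4·(-7.377905)+3/4·(-39.726351)≈-42.830538; next y=7/10·26.382596+1·(-42.830538)≈-24.362721
n=10: y≈-24.362721, sp=4, e=sp−y≈28.362721; I≈20.984816, D=e−e_prev≈50.745317; u=1/2·28.362721+1/4·20.984816+3/4·50.745317≈57.486552; next y=7/10·(-24.362721)+1·57.486552≈40.432647
n=11: y≈40.432647, sp=4, e=sp−y≈-36.432647; I≈-15.447832, D=e−e_prev≈-64.795368; u=1/2·(-36.432647)+1/4·(-15.447832)+3/4·(-64.795368)≈-70.674807; next y=7/10·40.432647+1·(-70.674807)≈-42.371954
n=12: y≈-42.371954, sp=4, e=sp−y≈46.371954; I≈30.924123, D=e−e_prev≈82.804602; u=1/2·46.371954+1/4·30.924123+3/4·82.804602≈93.020459; next y=7/10·(-42.371954)+1·93.020459≈63.360091
n=13: y≈63.360091, sp=4, e=sp−y≈-59.360091; I≈-28.435968, D=e−e_prev≈-105.732045; u=1/2·(-59.360091)+1/4·(-28.435968)+3/4·(-105.732045)≈-116.088072; next y=7/10·63.360091+1·(-116.088072)≈-71.736008
n=14: y≈-71.736008, sp=4, e=sp−y≈75.736008; I≈47.300040, D=e−e_prev≈135.096099; u=1/2·75.736008+1/4·47.300040+3/4·135.096099≈151.015088; next y=7/10·(-71.736008)+1·151.015088≈100.799883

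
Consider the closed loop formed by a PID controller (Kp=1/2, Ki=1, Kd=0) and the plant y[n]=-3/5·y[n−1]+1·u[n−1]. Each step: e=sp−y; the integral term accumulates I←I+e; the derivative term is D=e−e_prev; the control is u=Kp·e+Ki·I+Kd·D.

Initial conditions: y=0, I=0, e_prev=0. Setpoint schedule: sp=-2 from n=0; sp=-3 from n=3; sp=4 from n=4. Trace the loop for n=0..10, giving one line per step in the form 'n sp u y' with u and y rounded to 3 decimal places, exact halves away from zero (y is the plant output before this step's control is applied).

0 -2 -3.000 0.000
1 -2 -0.500 -3.000
2 -2 -5.950 1.300
3 -3 1.295 -6.730
4 4 -2.570 5.333
5 4 12.751 -5.769
6 4 -10.452 16.213
7 4 31.924 -20.180
8 4 -40.214 44.032
9 4 85.751 -66.633
10 4 -132.162 125.731

(exact arithmetic carried between steps; '≈' marks a value shown rounded to 6 d.p. or computed from one; I and e_prev carry over from the previous line; the table rounds u and y to 3 d.p., halves away from zero)
n=0: y=0, sp=-2, e=sp−y=-2; I=-2, D=e−e_prev=-2; u=1/2·(-2)+1·(-2)+0·(-2)=-3; next y=-3/5·0+1·(-3)=-3
n=1: y=-3, sp=-2, e=sp−y=1; I=-1, D=e−e_prev=3; u=1/2·1+1·(-1)+0·3=-0.5; next y=-3/5·(-3)+1·(-0.5)=1.3
n=2: y=1.3, sp=-2, e=sp−y=-3.3; I=-4.3, D=e−e_prev=-4.3; u=1/2·(-3.3)+1·(-4.3)+0·(-4.3)=-5.95; next y=-3/5·1.3+1·(-5.95)=-6.73
n=3: y=-6.73, sp=-3, e=sp−y=3.73; I=-0.57, D=e−e_prev=7.03; u=1/2·3.73+1·(-0.57)+0·7.03=1.295; next y=-3/5·(-6.73)+1·1.295=5.333
n=4: y=5.333, sp=4, e=sp−y=-1.333; I=-1.903, D=e−e_prev=-5.063; u=1/2·(-1.333)+1·(-1.903)+0·(-5.063)=-2.5695; next y=-3/5·5.333+1·(-2.5695)=-5.7693
n=5: y=-5.7693, sp=4, e=sp−y=9.7693; I=7.8663, D=e−e_prev=11.1023; u=1/2·9.7693+1·7.8663+0·11.1023=12.75095; next y=-3/5·(-5.7693)+1·12.75095=16.21253
n=6: y=16.21253, sp=4, e=sp−y=-12.21253; I=-4.34623, D=e−e_prev=-21.98183; u=1/2·(-12.21253)+1·(-4.34623)+0·(-21.98183)=-10.452495; next y=-3/5·16.21253+1·(-10.452495)=-20.180013
n=7: y=-20.180013, sp=4, e=sp−y=24.180013; I=19.833783, D=e−e_prev=36.392543; u=1/2·24.180013+1·19.833783+0·36.392543≈31.923790; next y=-3/5·(-20.180013)+1·31.923790≈44.031797
n=8: y≈44.031797, sp=4, e=sp−y≈-40.031797; I≈-20.198014, D=e−e_prev≈-64.211810; u=1/2·(-40.031797)+1·(-20.198014)+0·(-64.211810)≈-40.213913; next y=-3/5·44.031797+1·(-40.213913)≈-66.632991
n=9: y≈-66.632991, sp=4, e=sp−y≈70.632991; I≈50.434977, D=e−e_prev≈110.664789; u=1/2·70.632991+1·50.434977+0·110.664789≈85.751473; next y=-3/5·(-66.632991)+1·85.751473≈125.731267
n=10: y≈125.731267, sp=4, e=sp−y≈-121.731267; I≈-71.296290, D=e−e_prev≈-192.364259; u=1/2·(-121.731267)+1·(-71.296290)+0·(-192.364259)≈-132.161924; next y=-3/5·125.731267+1·(-132.161924)≈-207.600685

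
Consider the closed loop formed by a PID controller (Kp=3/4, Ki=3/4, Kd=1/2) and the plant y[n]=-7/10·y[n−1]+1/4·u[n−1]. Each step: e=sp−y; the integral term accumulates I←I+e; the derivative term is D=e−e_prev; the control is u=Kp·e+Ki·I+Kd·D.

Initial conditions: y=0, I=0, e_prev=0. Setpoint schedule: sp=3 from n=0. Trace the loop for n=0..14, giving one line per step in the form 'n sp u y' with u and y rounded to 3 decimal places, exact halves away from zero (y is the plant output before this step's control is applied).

0 3 6.000 0.000
1 3 3.750 1.500
2 3 8.850 -0.113
3 3 5.571 2.291
4 3 12.309 -0.211
5 3 6.594 3.225
6 3 15.811 -0.609
7 3 6.624 4.379
8 3 19.661 -1.409
9 3 5.451 5.902
10 3 24.272 -2.769
11 3 2.714 8.006
12 3 30.210 -4.926
13 3 -2.164 11.000
14 3 38.282 -8.241

(exact arithmetic carried between steps; '≈' marks a value shown rounded to 6 d.p. or computed from one; I and e_prev carry over from the previous line; the table rounds u and y to 3 d.p., halves away from zero)
n=0: y=0, sp=3, e=sp−y=3; I=3, D=e−e_prev=3; u=3/4·3+3/4·3+1/2·3=6; next y=-7/10·0+1/4·6=1.5
n=1: y=1.5, sp=3, e=sp−y=1.5; I=4.5, D=e−e_prev=-1.5; u=3/4·1.5+3/4·4.5+1/2·(-1.5)=3.75; next y=-7/10·1.5+1/4·3.75=-0.1125
n=2: y=-0.1125, sp=3, e=sp−y=3.1125; I=7.6125, D=e−e_prev=1.6125; u=3/4·3.1125+3/4·7.6125+1/2·1.6125=8.85; next y=-7/10·(-0.1125)+1/4·8.85=2.29125
n=3: y=2.29125, sp=3, e=sp−y=0.70875; I=8.32125, D=e−e_prev=-2.40375; u=3/4·0.70875+3/4·8.32125+1/2·(-2.40375)=5.570625; next y=-7/10·2.29125+1/4·5.570625≈-0.211219
n=4: y≈-0.211219, sp=3, e=sp−y≈3.211219; I≈11.532469, D=e−e_prev≈2.502469; u=3/4·3.211219+3/4·11.532469+1/2·2.502469≈12.309; next y=-7/10·(-0.211219)+1/4·12.309≈3.225103
n=5: y≈3.225103, sp=3, e=sp−y≈-0.225103; I≈11.307366, D=e−e_prev≈-3.436322; u=3/4·(-0.225103)+3/4·11.307366+1/2·(-3.436322)≈6.593536; next y=-7/10·3.225103+1/4·6.593536≈-0.609188
n=6: y≈-0.609188, sp=3, e=sp−y≈3.609188; I≈14.916554, D=e−e_prev≈3.834291; u=3/4·3.609188+3/4·14.916554+1/2·3.834291≈15.811452; next y=-7/10·(-0.609188)+1/4·15.811452≈4.379295
n=7: y≈4.379295, sp=3, e=sp−y≈-1.379295; I≈13.537259, D=e−e_prev≈-4.988483; u=3/4·(-1.379295)+3/4·13.537259+1/2·(-4.988483)≈6.624232; next y=-7/10·4.379295+1/4·6.624232≈-1.409448
n=8: y≈-1.409448, sp=3, e=sp−y≈4.409448; I≈17.946707, D=e−e_prev≈5.788743; u=3/4·4.409448+3/4·17.946707+1/2·5.788743≈19.661489; next y=-7/10·(-1.409448)+1/4·19.661489≈5.901986
n=9: y≈5.901986, sp=3, e=sp−y≈-2.901986; I≈15.044721, D=e−e_prev≈-7.311434; u=3/4·(-2.901986)+3/4·15.044721+1/2·(-7.311434)≈5.451334; next y=-7/10·5.901986+1/4·5.451334≈-2.768557
n=10: y≈-2.768557, sp=3, e=sp−y≈5.768557; I≈20.813278, D=e−e_prev≈8.670543; u=3/4·5.768557+3/4·20.813278+1/2·8.670543≈24.271647; next y=-7/10·(-2.768557)+1/4·24.271647≈8.005901
n=11: y≈8.005901, sp=3, e=sp−y≈-5.005901; I≈15.807377, D=e−e_prev≈-10.774458; u=3/4·(-5.005901)+3/4·15.807377+1/2·(-10.774458)≈2.713877; next y=-7/10·8.005901+1/4·2.713877≈-4.925662
n=12: y≈-4.925662, sp=3, e=sp−y≈7.925662; I≈23.733038, D=e−e_prev≈12.931563; u=3/4·7.925662+3/4·23.733038+1/2·12.931563≈30.209807; next y=-7/10·(-4.925662)+1/4·30.209807≈11.000415
n=13: y≈11.000415, sp=3, e=sp−y≈-8.000415; I≈15.732623, D=e−e_prev≈-15.926077; u=3/4·(-8.000415)+3/4·15.732623+1/2·(-15.926077)≈-2.163882; next y=-7/10·11.000415+1/4·(-2.163882)≈-8.241261
n=14: y≈-8.241261, sp=3, e=sp−y≈11.241261; I≈26.973884, D=e−e_prev≈19.241676; u=3/4·11.241261+3/4·26.973884+1/2·19.241676≈38.282197; next y=-7/10·(-8.241261)+1/4·38.282197≈15.339432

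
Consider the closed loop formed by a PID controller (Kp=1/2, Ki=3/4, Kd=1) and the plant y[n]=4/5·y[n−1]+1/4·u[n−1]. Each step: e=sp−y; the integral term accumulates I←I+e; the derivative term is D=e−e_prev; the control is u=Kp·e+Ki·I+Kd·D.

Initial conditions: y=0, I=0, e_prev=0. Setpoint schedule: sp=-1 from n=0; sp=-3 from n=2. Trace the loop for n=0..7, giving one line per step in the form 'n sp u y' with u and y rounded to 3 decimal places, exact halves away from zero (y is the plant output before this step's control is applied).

0 -1 -2.250 0.000
1 -1 -0.734 -0.563
2 -3 -5.965 -0.634
3 -3 -2.741 -1.998
4 -3 -4.214 -2.284
5 -3 -3.694 -2.880
6 -3 -3.599 -3.228
7 -3 -3.204 -3.482

(exact arithmetic carried between steps; '≈' marks a value shown rounded to 6 d.p. or computed from one; I and e_prev carry over from the previous line; the table rounds u and y to 3 d.p., halves away from zero)
n=0: y=0, sp=-1, e=sp−y=-1; I=-1, D=e−e_prev=-1; u=1/2·(-1)+3/4·(-1)+1·(-1)=-2.25; next y=4/5·0+1/4·(-2.25)=-0.5625
n=1: y=-0.5625, sp=-1, e=sp−y=-0.4375; I=-1.4375, D=e−e_prev=0.5625; u=1/2·(-0.4375)+3/4·(-1.4375)+1·0.5625=-0.734375; next y=4/5·(-0.5625)+1/4·(-0.734375)≈-0.633594
n=2: y≈-0.633594, sp=-3, e=sp−y≈-2.366406; I≈-3.803906, D=e−e_prev≈-1.928906; u=1/2·(-2.366406)+3/4·(-3.803906)+1·(-1.928906)≈-5.965039; next y=4/5·(-0.633594)+1/4·(-5.965039)≈-1.998135
n=3: y≈-1.998135, sp=-3, e=sp−y≈-1.001865; I≈-4.805771, D=e−e_prev≈1.364541; u=1/2·(-1.001865)+3/4·(-4.805771)+1·1.364541≈-2.740720; next y=4/5·(-1.998135)+1/4·(-2.740720)≈-2.283688
n=4: y≈-2.283688, sp=-3, e=sp−y≈-0.716312; I≈-5.522084, D=e−e_prev≈0.285553; u=1/2·(-0.716312)+3/4·(-5.522084)+1·0.285553≈-4.214166; next y=4/5·(-2.283688)+1/4·(-4.214166)≈-2.880492
n=5: y≈-2.880492, sp=-3, e=sp−y≈-0.119508; I≈-5.641592, D=e−e_prev≈0.596804; u=1/2·(-0.119508)+3/4·(-5.641592)+1·0.596804≈-3.694144; next y=4/5·(-2.880492)+1/4·(-3.694144)≈-3.227929
n=6: y≈-3.227929, sp=-3, e=sp−y≈0.227929; I≈-5.413662, D=e−e_prev≈0.347438; u=1/2·0.227929+3/4·(-5.413662)+1·0.347438≈-3.598844; next y=4/5·(-3.227929)+1/4·(-3.598844)≈-3.482055
n=7: y≈-3.482055, sp=-3, e=sp−y≈0.482055; I≈-4.931608, D=e−e_prev≈0.254125; u=1/2·0.482055+3/4·(-4.931608)+1·0.254125≈-3.203553; next y=4/5·(-3.482055)+1/4·(-3.203553)≈-3.586532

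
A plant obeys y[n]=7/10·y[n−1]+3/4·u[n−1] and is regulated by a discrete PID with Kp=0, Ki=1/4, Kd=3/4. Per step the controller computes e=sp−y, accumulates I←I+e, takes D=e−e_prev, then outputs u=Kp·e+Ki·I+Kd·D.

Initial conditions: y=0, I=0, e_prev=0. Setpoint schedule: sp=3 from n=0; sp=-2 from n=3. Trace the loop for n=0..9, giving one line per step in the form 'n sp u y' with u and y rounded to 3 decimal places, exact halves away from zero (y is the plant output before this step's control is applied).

0 3 3.000 0.000
1 3 -0.750 2.250
2 3 2.363 1.013
3 -2 -4.537 2.481
4 -2 3.341 -1.666
5 -2 -2.858 1.339
6 -2 1.107 -1.206
7 -2 -2.193 -0.014
8 -2 -0.155 -1.655
9 -2 -1.852 -1.275

(exact arithmetic carried between steps; '≈' marks a value shown rounded to 6 d.p. or computed from one; I and e_prev carry over from the previous line; the table rounds u and y to 3 d.p., halves away from zero)
n=0: y=0, sp=3, e=sp−y=3; I=3, D=e−e_prev=3; u=0·3+1/4·3+3/4·3=3; next y=7/10·0+3/4·3=2.25
n=1: y=2.25, sp=3, e=sp−y=0.75; I=3.75, D=e−e_prev=-2.25; u=0·0.75+1/4·3.75+3/4·(-2.25)=-0.75; next y=7/10·2.25+3/4·(-0.75)=1.0125
n=2: y=1.0125, sp=3, e=sp−y=1.9875; I=5.7375, D=e−e_prev=1.2375; u=0·1.9875+1/4·5.7375+3/4·1.2375=2.3625; next y=7/10·1.0125+3/4·2.3625=2.480625
n=3: y=2.480625, sp=-2, e=sp−y=-4.480625; I=1.256875, D=e−e_prev=-6.468125; u=0·(-4.480625)+1/4·1.256875+3/4·(-6.468125)=-4.536875; next y=7/10·2.480625+3/4·(-4.536875)≈-1.666219
n=4: y≈-1.666219, sp=-2, e=sp−y≈-0.333781; I≈0.923094, D=e−e_prev≈4.146844; u=0·(-0.333781)+1/4·0.923094+3/4·4.146844≈3.340906; next y=7/10·(-1.666219)+3/4·3.340906≈1.339327
n=5: y≈1.339327, sp=-2, e=sp−y≈-3.339327; I≈-2.416233, D=e−e_prev≈-3.005545; u=0·(-3.339327)+1/4·(-2.416233)+3/4·(-3.005545)≈-2.858217; next y=7/10·1.339327+3/4·(-2.858217)≈-1.206134
n=6: y≈-1.206134, sp=-2, e=sp−y≈-0.793866; I≈-3.210099, D=e−e_prev≈2.545461; u=0·(-0.793866)+1/4·(-3.210099)+3/4·2.545461≈1.106571; next y=7/10·(-1.206134)+3/4·1.106571≈-0.014366
n=7: y≈-0.014366, sp=-2, e=sp−y≈-1.985634; I≈-5.195733, D=e−e_prev≈-1.191769; u=0·(-1.985634)+1/4·(-5.195733)+3/4·(-1.191769)≈-2.192760; next y=7/10·(-0.014366)+3/4·(-2.192760)≈-1.654626
n=8: y≈-1.654626, sp=-2, e=sp−y≈-0.345374; I≈-5.541107, D=e−e_prev≈1.640260; u=0·(-0.345374)+1/4·(-5.541107)+3/4·1.640260≈-0.155082; next y=7/10·(-1.654626)+3/4·(-0.155082)≈-1.274549
n=9: y≈-1.274549, sp=-2, e=sp−y≈-0.725451; I≈-6.266558, D=e−e_prev≈-0.380076; u=0·(-0.725451)+1/4·(-6.266558)+3/4·(-0.380076)≈-1.851697; next y=7/10·(-1.274549)+3/4·(-1.851697)≈-2.280957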